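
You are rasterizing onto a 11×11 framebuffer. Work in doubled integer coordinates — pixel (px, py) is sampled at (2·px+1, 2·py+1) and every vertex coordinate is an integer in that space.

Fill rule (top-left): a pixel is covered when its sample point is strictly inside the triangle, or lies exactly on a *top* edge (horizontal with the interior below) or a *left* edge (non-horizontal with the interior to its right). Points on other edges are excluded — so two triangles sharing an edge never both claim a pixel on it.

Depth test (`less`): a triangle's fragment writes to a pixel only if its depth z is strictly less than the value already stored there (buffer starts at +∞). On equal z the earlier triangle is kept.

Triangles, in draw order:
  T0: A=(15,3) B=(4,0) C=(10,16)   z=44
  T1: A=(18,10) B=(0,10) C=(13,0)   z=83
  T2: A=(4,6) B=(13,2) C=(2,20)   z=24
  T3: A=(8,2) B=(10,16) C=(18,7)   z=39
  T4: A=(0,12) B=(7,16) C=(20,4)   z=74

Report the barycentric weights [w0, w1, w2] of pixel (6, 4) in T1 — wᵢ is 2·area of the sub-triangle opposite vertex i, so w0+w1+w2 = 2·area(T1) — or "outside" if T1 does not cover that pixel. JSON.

T0:
  2·area = 158  (B↔C swapped to make it positive)
  edge (15, 3)→(10, 16): d=(-5,13) right/bottom  bias=-1
  edge (10, 16)→(4, 0): d=(-6,-16) top-left  bias=+0
  edge (4, 0)→(15, 3): d=(11,3) right/bottom  bias=-1
    (2,0)@(5, 1): e=[140,10,8] → X
    (3,0)@(7, 1): e=[114,42,2] → X
    (4,0)@(9, 1): e=[88,74,-4] → .
    (2,1)@(5, 3): e=[130,-2,30] → .
    (3,1)@(7, 3): e=[104,30,24] → X
    (4,1)@(9, 3): e=[78,62,18] → X
    (5,1)@(11, 3): e=[52,94,12] → X
    (6,1)@(13, 3): e=[26,126,6] → X
    (7,1)@(15, 3): e=[0,158,0] → .  [on edge]
    (3,2)@(7, 5): e=[94,18,46] → X
    (7,2)@(15, 5): e=[-10,146,22] → .
    (3,3)@(7, 7): e=[84,6,68] → X
  covered (20 px):
    . . X X . . . . . . .
    . . . X X X X . . . .
    . . . X X X X . . . .
    . . . X X X X . . . .
    . . . . X X . . . . .
    . . . . X X . . . . .
    . . . . X X . . . . .
    . . . . . . . . . . .
    . . . . . . . . . . .
    . . . . . . . . . . .
    . . . . . . . . . . .
T1:
  2·area = 180
  edge (18, 10)→(0, 10): d=(-18,0) right/bottom  bias=-1
  edge (0, 10)→(13, 0): d=(13,-10) top-left  bias=+0
  edge (13, 0)→(18, 10): d=(5,10) right/bottom  bias=-1
    (6,0)@(13, 1): e=[162,13,5] → X
    (7,0)@(15, 1): e=[162,33,-15] → .
    (5,1)@(11, 3): e=[126,19,35] → X
    (7,1)@(15, 3): e=[126,59,-5] → .
    (3,2)@(7, 5): e=[90,5,85] → X
    (4,2)@(9, 5): e=[90,25,65] → X
    (7,2)@(15, 5): e=[90,85,5] → X
    (8,2)@(17, 5): e=[90,105,-15] → .
    (2,3)@(5, 7): e=[54,11,115] → X
    (8,3)@(17, 7): e=[54,131,-5] → .
    (1,4)@(3, 9): e=[18,17,145] → X
    (8,4)@(17, 9): e=[18,157,5] → X
  covered (22 px):
    . . . . . . X . . . .
    . . . . . X X . . . .
    . . . X X X X X . . .
    . . X X X X X X . . .
    . X X X X X X X X . .
    . . . . . . . . . . .
    . . . . . . . . . . .
    . . . . . . . . . . .
    . . . . . . . . . . .
    . . . . . . . . . . .
    . . . . . . . . . . .
T2:
  2·area = 118
  edge (4, 6)→(13, 2): d=(9,-4) top-left  bias=+0
  edge (13, 2)→(2, 20): d=(-11,18) right/bottom  bias=-1
  edge (2, 20)→(4, 6): d=(2,-14) top-left  bias=+0
    (5,1)@(11, 3): e=[1,25,92] → X
    (6,1)@(13, 3): e=[9,-11,120] → .
    (3,2)@(7, 5): e=[3,75,40] → X
    (4,2)@(9, 5): e=[11,39,68] → X
    (6,2)@(13, 5): e=[27,-33,124] → .
    (2,3)@(5, 7): e=[13,89,16] → X
    (5,3)@(11, 7): e=[37,-19,100] → .
    (2,4)@(5, 9): e=[31,67,20] → X
    (4,4)@(9, 9): e=[47,-5,76] → .
    (2,5)@(5, 11): e=[49,45,24] → X
    (4,5)@(9, 11): e=[65,-27,80] → .
    (1,6)@(3, 13): e=[59,59,0] → X  [on edge]
  covered (16 px):
    . . . . . . . . . . .
    . . . . . X . . . . .
    . . . X X X . . . . .
    . . X X X . . . . . .
    . . X X . . . . . . .
    . . X X . . . . . . .
    . X X . . . . . . . .
    . X X . . . . . . . .
    . X . . . . . . . . .
    . . . . . . . . . . .
    . . . . . . . . . . .
T3:
  2·area = 130  (B↔C swapped to make it positive)
  edge (8, 2)→(18, 7): d=(10,5) right/bottom  bias=-1
  edge (18, 7)→(10, 16): d=(-8,9) right/bottom  bias=-1
  edge (10, 16)→(8, 2): d=(-2,-14) top-left  bias=+0
    (4,1)@(9, 3): e=[5,113,12] → X
    (5,1)@(11, 3): e=[-5,95,40] → .
    (4,2)@(9, 5): e=[25,97,8] → X
    (5,2)@(11, 5): e=[15,79,36] → X
    (6,2)@(13, 5): e=[5,61,64] → X
    (7,2)@(15, 5): e=[-5,43,92] → .
    (4,3)@(9, 7): e=[45,81,4] → X
    (7,3)@(15, 7): e=[15,27,88] → X
    (8,3)@(17, 7): e=[5,9,116] → X
    (9,3)@(19, 7): e=[-5,-9,144] → .
    (4,4)@(9, 9): e=[65,65,0] → X  [on edge]
    (8,4)@(17, 9): e=[25,-7,112] → .
  covered (16 px):
    . . . . . . . . . . .
    . . . . X . . . . . .
    . . . . X X X . . . .
    . . . . X X X X X . .
    . . . . X X X X . . .
    . . . . . X X . . . .
    . . . . . X . . . . .
    . . . . . . . . . . .
    . . . . . . . . . . .
    . . . . . . . . . . .
    . . . . . . . . . . .
T4:
  2·area = 136  (B↔C swapped to make it positive)
  edge (0, 12)→(20, 4): d=(20,-8) top-left  bias=+0
  edge (20, 4)→(7, 16): d=(-13,12) right/bottom  bias=-1
  edge (7, 16)→(0, 12): d=(-7,-4) top-left  bias=+0
    (6,3)@(13, 7): e=[4,45,87] → X
    (7,3)@(15, 7): e=[20,21,95] → X
    (8,3)@(17, 7): e=[36,-3,103] → .
    (4,4)@(9, 9): e=[12,67,57] → X
    (5,4)@(11, 9): e=[28,43,65] → X
    (7,4)@(15, 9): e=[60,-5,81] → .
    (1,5)@(3, 11): e=[4,113,19] → X
    (2,5)@(5, 11): e=[20,89,27] → X
    (3,5)@(7, 11): e=[36,65,35] → X
    (6,5)@(13, 11): e=[84,-7,59] → .
    (1,6)@(3, 13): e=[44,87,5] → X
    (5,6)@(11, 13): e=[108,-9,37] → .
  covered (15 px):
    . . . . . . . . . . .
    . . . . . . . . . . .
    . . . . . . . . . . .
    . . . . . . X X . . .
    . . . . X X X . . . .
    . X X X X X . . . . .
    . X X X X . . . . . .
    . . . X . . . . . . .
    . . . . . . . . . . .
    . . . . . . . . . . .
    . . . . . . . . . . .

Result: [117,45,18]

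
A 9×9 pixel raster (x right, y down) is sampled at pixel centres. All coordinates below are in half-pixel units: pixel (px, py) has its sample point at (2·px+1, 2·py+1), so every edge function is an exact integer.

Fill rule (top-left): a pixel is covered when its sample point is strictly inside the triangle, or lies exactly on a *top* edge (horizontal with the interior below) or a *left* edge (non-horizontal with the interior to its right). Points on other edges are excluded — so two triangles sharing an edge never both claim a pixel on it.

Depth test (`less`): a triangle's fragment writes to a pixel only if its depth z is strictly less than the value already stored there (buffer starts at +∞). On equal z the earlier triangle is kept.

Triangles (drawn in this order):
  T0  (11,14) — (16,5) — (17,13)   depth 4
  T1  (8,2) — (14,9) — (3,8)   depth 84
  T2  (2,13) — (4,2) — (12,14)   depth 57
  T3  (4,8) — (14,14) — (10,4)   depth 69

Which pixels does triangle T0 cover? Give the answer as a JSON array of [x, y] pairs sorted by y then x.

T0:
  2·area = 49
  edge (11, 14)→(16, 5): d=(5,-9) top-left  bias=+0
  edge (16, 5)→(17, 13): d=(1,8) right/bottom  bias=-1
  edge (17, 13)→(11, 14): d=(-6,1) right/bottom  bias=-1
    (7,3)@(15, 7): e=[1,10,38] → █
    (8,3)@(17, 7): e=[19,-6,36] → ·
    (7,4)@(15, 9): e=[11,12,26] → █
    (8,4)@(17, 9): e=[29,-4,24] → ·
    (6,5)@(13, 11): e=[3,30,16] → █
    (8,5)@(17, 11): e=[39,-2,12] → ·
    (6,6)@(13, 13): e=[13,32,4] → █
    (8,6)@(17, 13): e=[49,0,0] → ·  [on edge]
    (2,7)@(5, 15): e=[-49,98,0] → ·  [on edge]
    (6,7)@(13, 15): e=[23,34,-8] → ·
    (7,7)@(15, 15): e=[41,18,-10] → ·
  covered (6 px):
    · · · · · · · · ·
    · · · · · · · · ·
    · · · · · · · · ·
    · · · · · · · █ ·
    · · · · · · · █ ·
    · · · · · · █ █ ·
    · · · · · · █ █ ·
    · · · · · · · · ·
    · · · · · · · · ·
T1:
  2·area = 71
  edge (8, 2)→(14, 9): d=(6,7) right/bottom  bias=-1
  edge (14, 9)→(3, 8): d=(-11,-1) top-left  bias=+0
  edge (3, 8)→(8, 2): d=(5,-6) top-left  bias=+0
    (3,2)@(7, 5): e=[25,37,9] → █
    (4,2)@(9, 5): e=[11,39,21] → █
    (5,2)@(11, 5): e=[-3,41,33] → ·
    (2,3)@(5, 7): e=[51,13,7] → █
    (5,3)@(11, 7): e=[9,19,43] → █
    (6,3)@(13, 7): e=[-5,21,55] → ·
    (2,4)@(5, 9): e=[63,-9,17] → ·
    (3,4)@(7, 9): e=[49,-7,29] → ·
    (4,4)@(9, 9): e=[35,-5,41] → ·
    (5,4)@(11, 9): e=[21,-3,53] → ·
  covered (6 px):
    · · · · · · · · ·
    · · · · · · · · ·
    · · · █ █ · · · ·
    · · █ █ █ █ · · ·
    · · · · · · · · ·
    · · · · · · · · ·
    · · · · · · · · ·
    · · · · · · · · ·
    · · · · · · · · ·
T2:
  2·area = 112
  edge (2, 13)→(4, 2): d=(2,-11) top-left  bias=+0
  edge (4, 2)→(12, 14): d=(8,12) right/bottom  bias=-1
  edge (12, 14)→(2, 13): d=(-10,-1) top-left  bias=+0
    (2,2)@(5, 5): e=[17,12,83] → █
    (3,2)@(7, 5): e=[39,-12,85] → ·
    (2,3)@(5, 7): e=[21,28,63] → █
    (3,3)@(7, 7): e=[43,4,65] → █
    (4,3)@(9, 7): e=[65,-20,67] → ·
    (1,4)@(3, 9): e=[3,68,41] → █
    (4,4)@(9, 9): e=[69,-4,47] → ·
    (1,5)@(3, 11): e=[7,84,21] → █
    (4,5)@(9, 11): e=[73,12,27] → █
    (5,5)@(11, 11): e=[95,-12,29] → ·
    (1,6)@(3, 13): e=[11,100,1] → █
    (5,6)@(11, 13): e=[99,4,9] → █
  covered (15 px):
    · · · · · · · · ·
    · · · · · · · · ·
    · · █ · · · · · ·
    · · █ █ · · · · ·
    · █ █ █ · · · · ·
    · █ █ █ █ · · · ·
    · █ █ █ █ █ · · ·
    · · · · · · · · ·
    · · · · · · · · ·
T3:
  2·area = 76  (B↔C swapped to make it positive)
  edge (4, 8)→(10, 4): d=(6,-4) top-left  bias=+0
  edge (10, 4)→(14, 14): d=(4,10) right/bottom  bias=-1
  edge (14, 14)→(4, 8): d=(-10,-6) top-left  bias=+0
    (4,2)@(9, 5): e=[2,14,60] → █
    (5,2)@(11, 5): e=[10,-6,72] → ·
    (3,3)@(7, 7): e=[6,42,28] → █
    (5,3)@(11, 7): e=[22,2,52] → █
    (6,3)@(13, 7): e=[30,-18,64] → ·
    (3,4)@(7, 9): e=[18,50,8] → █
    (6,4)@(13, 9): e=[42,-10,44] → ·
    (3,5)@(7, 11): e=[30,58,-12] → ·
    (4,5)@(9, 11): e=[38,38,0] → █  [on edge]
    (6,5)@(13, 11): e=[54,-2,24] → ·
    (4,6)@(9, 13): e=[50,46,-20] → ·
    (5,6)@(11, 13): e=[58,26,-8] → ·
  covered (10 px):
    · · · · · · · · ·
    · · · · · · · · ·
    · · · · █ · · · ·
    · · · █ █ █ · · ·
    · · · █ █ █ · · ·
    · · · · █ █ · · ·
    · · · · · · █ · ·
    · · · · · · · · ·
    · · · · · · · · ·

Result: [[7,3],[7,4],[6,5],[7,5],[6,6],[7,6]]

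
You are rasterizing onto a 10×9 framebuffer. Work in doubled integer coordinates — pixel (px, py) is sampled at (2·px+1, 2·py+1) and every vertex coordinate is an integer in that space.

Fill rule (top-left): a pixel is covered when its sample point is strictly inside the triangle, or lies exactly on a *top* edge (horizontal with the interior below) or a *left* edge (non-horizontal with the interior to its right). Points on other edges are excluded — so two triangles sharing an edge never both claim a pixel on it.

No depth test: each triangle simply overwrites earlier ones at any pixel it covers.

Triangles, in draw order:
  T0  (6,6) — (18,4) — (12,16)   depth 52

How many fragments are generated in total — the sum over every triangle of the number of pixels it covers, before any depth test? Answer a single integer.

T0:
  2·area = 132
  edge (6, 6)→(18, 4): d=(12,-2) top-left  bias=+0
  edge (18, 4)→(12, 16): d=(-6,12) right/bottom  bias=-1
  edge (12, 16)→(6, 6): d=(-6,-10) top-left  bias=+0
    (1,0)@(3, 1): e=[-66,198,0] → ·  [on edge]
    (6,2)@(13, 5): e=[2,54,76] → #
    (7,2)@(15, 5): e=[6,30,96] → #
    (8,2)@(17, 5): e=[10,6,116] → #
    (9,2)@(19, 5): e=[14,-18,136] → ·
    (3,3)@(7, 7): e=[14,114,4] → #
    (4,3)@(9, 7): e=[18,90,24] → #
    (5,3)@(11, 7): e=[22,66,44] → #
    (8,3)@(17, 7): e=[34,-6,104] → ·
    (3,4)@(7, 9): e=[38,102,-8] → ·
    (4,4)@(9, 9): e=[42,78,12] → #
    (8,4)@(17, 9): e=[58,-18,92] → ·
    (4,5)@(9, 11): e=[66,66,0] → #  [on edge]
  covered (17 px):
    · · · · · · · · · ·
    · · · · · · · · · ·
    · · · · · · # # # ·
    · · · # # # # # · ·
    · · · · # # # # · ·
    · · · · # # # · · ·
    · · · · · # # · · ·
    · · · · · · · · · ·
    · · · · · · · · · ·

Result: 17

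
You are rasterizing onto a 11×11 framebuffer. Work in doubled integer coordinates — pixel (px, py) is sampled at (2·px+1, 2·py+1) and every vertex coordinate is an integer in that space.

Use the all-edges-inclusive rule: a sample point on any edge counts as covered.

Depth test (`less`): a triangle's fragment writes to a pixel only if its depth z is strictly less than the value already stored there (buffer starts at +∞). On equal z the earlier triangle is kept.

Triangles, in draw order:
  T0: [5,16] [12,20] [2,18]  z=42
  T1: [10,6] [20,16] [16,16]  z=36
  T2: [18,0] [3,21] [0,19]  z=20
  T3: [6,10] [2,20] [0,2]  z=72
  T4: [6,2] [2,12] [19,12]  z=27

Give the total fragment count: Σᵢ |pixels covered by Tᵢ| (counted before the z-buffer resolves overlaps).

T0:
  2·area = 26
  edge (5, 16)→(12, 20): d=(7,4) inclusive
  edge (12, 20)→(2, 18): d=(-10,-2) inclusive
  edge (2, 18)→(5, 16): d=(3,-2) inclusive
    (2,8)@(5, 17): e=[7,16,3] → #
    (3,8)@(7, 17): e=[-1,20,7] → ·
    (2,9)@(5, 19): e=[21,-4,9] → ·
    (3,9)@(7, 19): e=[13,0,13] → #  [on edge]
    (4,9)@(9, 19): e=[5,4,17] → #
    (5,9)@(11, 19): e=[-3,8,21] → ·
    (3,10)@(7, 21): e=[27,-20,19] → ·
    (4,10)@(9, 21): e=[19,-16,23] → ·
    (8,10)@(17, 21): e=[-13,0,39] → ·  [on edge]
  covered (3 px):
    · · · · · · · · · · ·
    · · · · · · · · · · ·
    · · · · · · · · · · ·
    · · · · · · · · · · ·
    · · · · · · · · · · ·
    · · · · · · · · · · ·
    · · · · · · · · · · ·
    · · · · · · · · · · ·
    · · # · · · · · · · ·
    · · · # # · · · · · ·
    · · · · · · · · · · ·
T1:
  2·area = 40
  edge (10, 6)→(20, 16): d=(10,10) inclusive
  edge (20, 16)→(16, 16): d=(-4,0) inclusive
  edge (16, 16)→(10, 6): d=(-6,-10) inclusive
    (2,0)@(5, 1): e=[0,60,-20] → ·  [on edge]
    (3,0)@(7, 1): e=[-20,60,0] → ·  [on edge]
    (3,1)@(7, 3): e=[0,52,-12] → ·  [on edge]
    (4,2)@(9, 5): e=[0,44,-4] → ·  [on edge]
    (5,3)@(11, 7): e=[0,36,4] → #  [on edge]
    (6,3)@(13, 7): e=[-20,36,24] → ·
    (5,4)@(11, 9): e=[20,28,-8] → ·
    (6,4)@(13, 9): e=[0,28,12] → #  [on edge]
    (7,4)@(15, 9): e=[-20,28,32] → ·
    (6,5)@(13, 11): e=[20,20,0] → #  [on edge]
    (7,5)@(15, 11): e=[0,20,20] → #  [on edge]
    (8,5)@(17, 11): e=[-20,20,40] → ·
    (8,6)@(17, 13): e=[0,12,28] → #  [on edge]
    (9,7)@(19, 15): e=[0,4,36] → #  [on edge]
    (10,8)@(21, 17): e=[0,-4,44] → ·  [on edge]
    (9,10)@(19, 21): e=[60,-20,0] → ·  [on edge]
  covered (8 px):
    · · · · · · · · · · ·
    · · · · · · · · · · ·
    · · · · · · · · · · ·
    · · · · · # · · · · ·
    · · · · · · # · · · ·
    · · · · · · # # · · ·
    · · · · · · · # # · ·
    · · · · · · · · # # ·
    · · · · · · · · · · ·
    · · · · · · · · · · ·
    · · · · · · · · · · ·
T2:
  2·area = 93
  edge (18, 0)→(3, 21): d=(-15,21) inclusive
  edge (3, 21)→(0, 19): d=(-3,-2) inclusive
  edge (0, 19)→(18, 0): d=(18,-19) inclusive
    (6,3)@(13, 7): e=[0,62,31] → #  [on edge]
    (7,3)@(15, 7): e=[-42,66,69] → ·
    (5,4)@(11, 9): e=[12,52,29] → #
    (6,4)@(13, 9): e=[-30,56,67] → ·
    (4,5)@(9, 11): e=[24,42,27] → #
    (5,5)@(11, 11): e=[-18,46,65] → ·
    (3,6)@(7, 13): e=[36,32,25] → #
    (4,6)@(9, 13): e=[-6,36,63] → ·
    (2,7)@(5, 15): e=[48,22,23] → #
    (4,7)@(9, 15): e=[-36,30,99] → ·
    (1,8)@(3, 17): e=[60,12,21] → #
    (3,8)@(7, 17): e=[-24,20,97] → ·
    (1,10)@(3, 21): e=[0,0,93] → #  [on edge]
  covered (11 px):
    · · · · · · · · · · ·
    · · · · · · · · · · ·
    · · · · · · · · · · ·
    · · · · · · # · · · ·
    · · · · · # · · · · ·
    · · · · # · · · · · ·
    · · · # · · · · · · ·
    · · # # · · · · · · ·
    · # # · · · · · · · ·
    # # · · · · · · · · ·
    · # · · · · · · · · ·
T3:
  2·area = 92
  edge (6, 10)→(2, 20): d=(-4,10) inclusive
  edge (2, 20)→(0, 2): d=(-2,-18) inclusive
  edge (0, 2)→(6, 10): d=(6,8) inclusive
    (0,2)@(1, 5): e=[70,12,10] → #
    (1,2)@(3, 5): e=[50,48,-6] → ·
    (0,3)@(1, 7): e=[62,8,22] → #
    (1,3)@(3, 7): e=[42,44,6] → #
    (2,3)@(5, 7): e=[22,80,-10] → ·
    (0,4)@(1, 9): e=[54,4,34] → #
    (2,4)@(5, 9): e=[14,76,2] → #
    (3,4)@(7, 9): e=[-6,112,-14] → ·
    (0,5)@(1, 11): e=[46,0,46] → #  [on edge]
    (3,5)@(7, 11): e=[-14,108,-2] → ·
    (0,6)@(1, 13): e=[38,-4,58] → ·
    (1,6)@(3, 13): e=[18,32,42] → #
  covered (12 px):
    · · · · · · · · · · ·
    · · · · · · · · · · ·
    # · · · · · · · · · ·
    # # · · · · · · · · ·
    # # # · · · · · · · ·
    # # # · · · · · · · ·
    · # · · · · · · · · ·
    · # · · · · · · · · ·
    · # · · · · · · · · ·
    · · · · · · · · · · ·
    · · · · · · · · · · ·
T4:
  2·area = 170  (B↔C swapped to make it positive)
  edge (6, 2)→(19, 12): d=(13,10) inclusive
  edge (19, 12)→(2, 12): d=(-17,0) inclusive
  edge (2, 12)→(6, 2): d=(4,-10) inclusive
    (3,1)@(7, 3): e=[3,153,14] → #
    (4,1)@(9, 3): e=[-17,153,34] → ·
    (2,2)@(5, 5): e=[49,119,2] → #
    (4,2)@(9, 5): e=[9,119,42] → #
    (5,2)@(11, 5): e=[-11,119,62] → ·
    (2,3)@(5, 7): e=[75,85,10] → #
    (5,3)@(11, 7): e=[15,85,70] → #
    (6,3)@(13, 7): e=[-5,85,90] → ·
    (2,4)@(5, 9): e=[101,51,18] → #
    (6,4)@(13, 9): e=[21,51,98] → #
    (7,4)@(15, 9): e=[1,51,118] → #
    (8,4)@(17, 9): e=[-19,51,138] → ·
  covered (22 px):
    · · · · · · · · · · ·
    · · · # · · · · · · ·
    · · # # # · · · · · ·
    · · # # # # · · · · ·
    · · # # # # # # · · ·
    · # # # # # # # # · ·
    · · · · · · · · · · ·
    · · · · · · · · · · ·
    · · · · · · · · · · ·
    · · · · · · · · · · ·
    · · · · · · · · · · ·

Answer: 56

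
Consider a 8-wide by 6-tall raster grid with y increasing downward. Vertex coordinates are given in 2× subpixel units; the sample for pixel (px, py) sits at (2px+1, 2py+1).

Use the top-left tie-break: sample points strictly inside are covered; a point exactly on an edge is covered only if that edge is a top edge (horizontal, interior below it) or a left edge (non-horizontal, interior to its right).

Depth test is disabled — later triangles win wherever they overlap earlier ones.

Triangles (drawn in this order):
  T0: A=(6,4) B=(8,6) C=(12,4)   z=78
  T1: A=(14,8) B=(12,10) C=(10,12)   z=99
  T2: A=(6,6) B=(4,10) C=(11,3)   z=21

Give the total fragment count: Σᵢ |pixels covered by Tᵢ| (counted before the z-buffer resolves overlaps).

T0:
  2·area = 12  (B↔C swapped to make it positive)
  edge (6, 4)→(12, 4): d=(6,0) top-left  bias=+0
  edge (12, 4)→(8, 6): d=(-4,2) right/bottom  bias=-1
  edge (8, 6)→(6, 4): d=(-2,-2) top-left  bias=+0
    (1,0)@(3, 1): e=[-18,30,0] → .  [on edge]
    (2,1)@(5, 3): e=[-6,18,0] → .  [on edge]
    (3,2)@(7, 5): e=[6,6,0] → X  [on edge]
    (4,2)@(9, 5): e=[6,2,4] → X
    (5,2)@(11, 5): e=[6,-2,8] → .
    (3,3)@(7, 7): e=[18,-2,-4] → .
    (4,3)@(9, 7): e=[18,-6,0] → .  [on edge]
    (5,4)@(11, 9): e=[30,-18,0] → .  [on edge]
    (6,5)@(13, 11): e=[42,-30,0] → .  [on edge]
  covered (2 px):
    . . . . . . . .
    . . . . . . . .
    . . . X X . . .
    . . . . . . . .
    . . . . . . . .
    . . . . . . . .
T1:
  degenerate (2·area = 0) — covers nothing
T2:
  2·area = 14  (B↔C swapped to make it positive)
  edge (6, 6)→(11, 3): d=(5,-3) top-left  bias=+0
  edge (11, 3)→(4, 10): d=(-7,7) right/bottom  bias=-1
  edge (4, 10)→(6, 6): d=(2,-4) top-left  bias=+0
    (6,0)@(13, 1): e=[-4,0,18] → .  [on edge]
    (5,1)@(11, 3): e=[0,0,14] → .  [on edge]
    (4,2)@(9, 5): e=[4,0,10] → .  [on edge]
    (3,3)@(7, 7): e=[8,0,6] → .  [on edge]
    (0,4)@(1, 9): e=[0,28,-14] → .  [on edge]
    (2,4)@(5, 9): e=[12,0,2] → .  [on edge]
    (1,5)@(3, 11): e=[16,0,-2] → .  [on edge]
  covered (0 px):
    . . . . . . . .
    . . . . . . . .
    . . . . . . . .
    . . . . . . . .
    . . . . . . . .
    . . . . . . . .

Answer: 2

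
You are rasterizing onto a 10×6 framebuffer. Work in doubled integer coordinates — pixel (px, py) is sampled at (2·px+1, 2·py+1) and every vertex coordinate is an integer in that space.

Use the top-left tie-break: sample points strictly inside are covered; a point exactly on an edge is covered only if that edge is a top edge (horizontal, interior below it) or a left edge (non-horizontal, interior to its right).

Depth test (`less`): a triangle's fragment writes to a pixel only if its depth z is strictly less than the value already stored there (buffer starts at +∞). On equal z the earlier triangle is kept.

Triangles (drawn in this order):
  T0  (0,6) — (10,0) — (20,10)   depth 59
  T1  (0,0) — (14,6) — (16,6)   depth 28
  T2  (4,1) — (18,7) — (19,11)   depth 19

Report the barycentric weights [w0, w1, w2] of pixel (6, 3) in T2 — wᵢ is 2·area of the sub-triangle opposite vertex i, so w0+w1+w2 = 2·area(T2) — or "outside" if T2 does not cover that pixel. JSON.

T0:
  2·area = 160
  edge (0, 6)→(10, 0): d=(10,-6) top-left  bias=+0
  edge (10, 0)→(20, 10): d=(10,10) right/bottom  bias=-1
  edge (20, 10)→(0, 6): d=(-20,-4) top-left  bias=+0
    (4,0)@(9, 1): e=[4,20,136] → X
    (5,0)@(11, 1): e=[16,0,144] → .  [on edge]
    (2,1)@(5, 3): e=[0,80,80] → X  [on edge]
    (3,1)@(7, 3): e=[12,60,88] → X
    (5,1)@(11, 3): e=[36,20,104] → X
    (6,1)@(13, 3): e=[48,0,112] → .  [on edge]
    (1,2)@(3, 5): e=[8,120,32] → X
    (6,2)@(13, 5): e=[68,20,72] → X
    (7,2)@(15, 5): e=[80,0,80] → .  [on edge]
    (1,3)@(3, 7): e=[28,140,-8] → .
    (2,3)@(5, 7): e=[40,120,0] → X  [on edge]
    (7,3)@(15, 7): e=[100,20,40] → X
    (8,3)@(17, 7): e=[112,0,48] → .  [on edge]
    (7,4)@(15, 9): e=[120,40,0] → X  [on edge]
    (9,4)@(19, 9): e=[144,0,16] → .  [on edge]
  covered (19 px):
    . . . . X . . . . .
    . . X X X X . . . .
    . X X X X X X . . .
    . . X X X X X X . .
    . . . . . . . X X .
    . . . . . . . . . .
T1:
  2·area = 12  (B↔C swapped to make it positive)
  edge (0, 0)→(16, 6): d=(16,6) right/bottom  bias=-1
  edge (16, 6)→(14, 6): d=(-2,0) right/bottom  bias=-1
  edge (14, 6)→(0, 0): d=(-14,-6) top-left  bias=+0
    (3,1)@(7, 3): e=[6,6,0] → X  [on edge]
    (4,1)@(9, 3): e=[-6,6,12] → .
    (3,2)@(7, 5): e=[38,2,-28] → .
    (6,2)@(13, 5): e=[2,2,8] → X
    (7,2)@(15, 5): e=[-10,2,20] → .
    (6,3)@(13, 7): e=[34,-2,-20] → .
  covered (2 px):
    . . . . . . . . . .
    . . . X . . . . . .
    . . . . . . X . . .
    . . . . . . . . . .
    . . . . . . . . . .
    . . . . . . . . . .
T2:
  2·area = 50
  edge (4, 1)→(18, 7): d=(14,6) right/bottom  bias=-1
  edge (18, 7)→(19, 11): d=(1,4) right/bottom  bias=-1
  edge (19, 11)→(4, 1): d=(-15,-10) top-left  bias=+0
    (3,1)@(7, 3): e=[10,40,0] → X  [on edge]
    (4,1)@(9, 3): e=[-2,32,20] → .
    (8,1)@(17, 3): e=[-50,0,100] → .  [on edge]
    (3,2)@(7, 5): e=[38,42,-30] → .
    (5,2)@(11, 5): e=[14,26,10] → X
    (6,2)@(13, 5): e=[2,18,30] → X
    (7,2)@(15, 5): e=[-10,10,50] → .
    (5,3)@(11, 7): e=[42,28,-20] → .
    (6,3)@(13, 7): e=[30,20,0] → X  [on edge]
    (7,3)@(15, 7): e=[18,12,20] → X
    (8,3)@(17, 7): e=[6,4,40] → X
    (9,3)@(19, 7): e=[-6,-4,60] → .
    (9,5)@(19, 11): e=[50,0,0] → .  [on edge]
  covered (7 px):
    . . . . . . . . . .
    . . . X . . . . . .
    . . . . . X X . . .
    . . . . . . X X X .
    . . . . . . . . X .
    . . . . . . . . . .

Result: [20,0,30]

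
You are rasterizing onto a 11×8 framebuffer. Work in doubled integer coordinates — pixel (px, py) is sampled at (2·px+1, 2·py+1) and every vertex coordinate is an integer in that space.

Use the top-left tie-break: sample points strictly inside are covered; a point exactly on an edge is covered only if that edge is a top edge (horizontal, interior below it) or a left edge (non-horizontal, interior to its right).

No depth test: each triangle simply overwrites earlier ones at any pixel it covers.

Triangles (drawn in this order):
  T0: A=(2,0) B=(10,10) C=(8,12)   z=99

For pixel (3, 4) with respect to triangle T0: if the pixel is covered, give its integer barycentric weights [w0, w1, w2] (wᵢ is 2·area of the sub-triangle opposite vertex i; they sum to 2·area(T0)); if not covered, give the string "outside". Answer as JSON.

T0:
  2·area = 36
  edge (2, 0)→(10, 10): d=(8,10) right/bottom  bias=-1
  edge (10, 10)→(8, 12): d=(-2,2) right/bottom  bias=-1
  edge (8, 12)→(2, 0): d=(-6,-12) top-left  bias=+0
    (9,0)@(19, 1): e=[-162,0,198] → ·  [on edge]
    (8,1)@(17, 3): e=[-126,0,162] → ·  [on edge]
    (2,2)@(5, 5): e=[10,20,6] → █
    (3,2)@(7, 5): e=[-10,16,30] → ·
    (7,2)@(15, 5): e=[-90,0,126] → ·  [on edge]
    (2,3)@(5, 7): e=[26,16,-6] → ·
    (3,3)@(7, 7): e=[6,12,18] → █
    (4,3)@(9, 7): e=[-14,8,42] → ·
    (6,3)@(13, 7): e=[-54,0,90] → ·  [on edge]
    (3,4)@(7, 9): e=[22,8,6] → █
    (4,4)@(9, 9): e=[2,4,30] → █
    (5,4)@(11, 9): e=[-18,0,54] → ·  [on edge]
    (4,5)@(9, 11): e=[18,0,18] → ·  [on edge]
    (3,6)@(7, 13): e=[54,0,-18] → ·  [on edge]
    (2,7)@(5, 15): e=[90,0,-54] → ·  [on edge]
  covered (4 px):
    · · · · · · · · · · ·
    · · · · · · · · · · ·
    · · █ · · · · · · · ·
    · · · █ · · · · · · ·
    · · · █ █ · · · · · ·
    · · · · · · · · · · ·
    · · · · · · · · · · ·
    · · · · · · · · · · ·

Final: [8,6,22]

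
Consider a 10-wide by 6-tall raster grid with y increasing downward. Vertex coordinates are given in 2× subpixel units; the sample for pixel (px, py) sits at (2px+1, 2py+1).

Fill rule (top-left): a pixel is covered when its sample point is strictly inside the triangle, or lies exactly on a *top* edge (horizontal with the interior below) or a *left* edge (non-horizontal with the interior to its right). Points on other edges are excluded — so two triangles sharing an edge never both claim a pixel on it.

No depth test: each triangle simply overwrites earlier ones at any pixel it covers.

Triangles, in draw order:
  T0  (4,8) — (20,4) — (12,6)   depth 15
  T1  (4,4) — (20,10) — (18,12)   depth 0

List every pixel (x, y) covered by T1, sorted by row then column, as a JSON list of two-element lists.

T0:
  degenerate (2·area = 0) — covers nothing
T1:
  2·area = 44
  edge (4, 4)→(20, 10): d=(16,6) right/bottom  bias=-1
  edge (20, 10)→(18, 12): d=(-2,2) right/bottom  bias=-1
  edge (18, 12)→(4, 4): d=(-14,-8) top-left  bias=+0
    (5,3)@(11, 7): e=[6,24,14] → X
    (6,3)@(13, 7): e=[-6,20,30] → .
    (5,4)@(11, 9): e=[38,20,-14] → .
    (6,4)@(13, 9): e=[26,16,2] → X
    (7,4)@(15, 9): e=[14,12,18] → X
    (8,4)@(17, 9): e=[2,8,34] → X
    (9,4)@(19, 9): e=[-10,4,50] → .
    (6,5)@(13, 11): e=[58,12,-26] → .
    (7,5)@(15, 11): e=[46,8,-10] → .
    (8,5)@(17, 11): e=[34,4,6] → X
    (9,5)@(19, 11): e=[22,0,22] → .  [on edge]
  covered (5 px):
    . . . . . . . . . .
    . . . . . . . . . .
    . . . . . . . . . .
    . . . . . X . . . .
    . . . . . . X X X .
    . . . . . . . . X .

Final: [[5,3],[6,4],[7,4],[8,4],[8,5]]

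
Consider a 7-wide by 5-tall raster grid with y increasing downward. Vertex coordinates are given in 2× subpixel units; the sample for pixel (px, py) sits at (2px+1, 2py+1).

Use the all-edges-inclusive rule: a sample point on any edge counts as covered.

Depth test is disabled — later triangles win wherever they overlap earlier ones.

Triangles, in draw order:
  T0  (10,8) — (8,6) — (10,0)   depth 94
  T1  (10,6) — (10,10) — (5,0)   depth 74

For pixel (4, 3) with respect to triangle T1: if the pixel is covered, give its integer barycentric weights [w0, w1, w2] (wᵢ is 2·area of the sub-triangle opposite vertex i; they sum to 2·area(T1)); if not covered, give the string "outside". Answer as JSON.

T0:
  2·area = 16
  edge (10, 8)→(8, 6): d=(-2,-2) inclusive
  edge (8, 6)→(10, 0): d=(2,-6) inclusive
  edge (10, 0)→(10, 8): d=(0,8) inclusive
    (1,0)@(3, 1): e=[0,-40,56] → .  [on edge]
    (2,1)@(5, 3): e=[0,-24,40] → .  [on edge]
    (4,1)@(9, 3): e=[8,0,8] → X  [on edge]
    (5,1)@(11, 3): e=[12,12,-8] → .
    (3,2)@(7, 5): e=[0,-8,24] → .  [on edge]
    (4,2)@(9, 5): e=[4,4,8] → X
    (5,2)@(11, 5): e=[8,16,-8] → .
    (4,3)@(9, 7): e=[0,8,8] → X  [on edge]
    (5,3)@(11, 7): e=[4,20,-8] → .
    (3,4)@(7, 9): e=[-8,0,24] → .  [on edge]
    (4,4)@(9, 9): e=[-4,12,8] → .
    (5,4)@(11, 9): e=[0,24,-8] → .  [on edge]
  covered (3 px):
    . . . . . . .
    . . . . X . .
    . . . . X . .
    . . . . X . .
    . . . . . . .
T1:
  2·area = 20
  edge (10, 6)→(10, 10): d=(0,4) inclusive
  edge (10, 10)→(5, 0): d=(-5,-10) inclusive
  edge (5, 0)→(10, 6): d=(5,6) inclusive
    (3,1)@(7, 3): e=[12,5,3] → X
    (4,1)@(9, 3): e=[4,25,-9] → .
    (3,2)@(7, 5): e=[12,-5,13] → .
    (4,2)@(9, 5): e=[4,15,1] → X
    (5,2)@(11, 5): e=[-4,35,-11] → .
    (4,3)@(9, 7): e=[4,5,11] → X
    (5,3)@(11, 7): e=[-4,25,-1] → .
    (4,4)@(9, 9): e=[4,-5,21] → .
  covered (3 px):
    . . . . . . .
    . . . X . . .
    . . . . X . .
    . . . . X . .
    . . . . . . .

Final: [5,11,4]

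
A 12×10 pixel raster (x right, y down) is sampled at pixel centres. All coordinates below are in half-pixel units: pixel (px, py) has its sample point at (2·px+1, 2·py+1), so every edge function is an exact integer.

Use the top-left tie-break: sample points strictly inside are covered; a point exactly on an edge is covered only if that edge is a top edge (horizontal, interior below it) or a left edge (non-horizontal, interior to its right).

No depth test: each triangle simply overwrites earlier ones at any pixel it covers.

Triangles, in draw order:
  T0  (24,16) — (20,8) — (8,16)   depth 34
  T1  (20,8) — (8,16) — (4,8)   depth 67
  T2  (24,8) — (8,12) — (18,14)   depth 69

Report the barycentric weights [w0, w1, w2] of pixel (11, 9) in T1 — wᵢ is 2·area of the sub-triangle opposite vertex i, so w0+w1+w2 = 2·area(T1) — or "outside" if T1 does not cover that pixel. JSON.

T0:
  2·area = 128  (B↔C swapped to make it positive)
  edge (24, 16)→(8, 16): d=(-16,0) right/bottom  bias=-1
  edge (8, 16)→(20, 8): d=(12,-8) top-left  bias=+0
  edge (20, 8)→(24, 16): d=(4,8) right/bottom  bias=-1
    (9,4)@(19, 9): e=[112,4,12] → █
    (10,4)@(21, 9): e=[112,20,-4] → ·
    (8,5)@(17, 11): e=[80,12,36] → █
    (10,5)@(21, 11): e=[80,44,4] → █
    (11,5)@(23, 11): e=[80,60,-12] → ·
    (6,6)@(13, 13): e=[48,4,76] → █
    (7,6)@(15, 13): e=[48,20,60] → █
    (11,6)@(23, 13): e=[48,84,-4] → ·
    (5,7)@(11, 15): e=[16,12,100] → █
    (11,7)@(23, 15): e=[16,108,4] → █
    (5,8)@(11, 17): e=[-16,36,108] → ·
    (6,8)@(13, 17): e=[-16,52,92] → ·
  covered (16 px):
    · · · · · · · · · · · ·
    · · · · · · · · · · · ·
    · · · · · · · · · · · ·
    · · · · · · · · · · · ·
    · · · · · · · · · █ · ·
    · · · · · · · · █ █ █ ·
    · · · · · · █ █ █ █ █ ·
    · · · · · █ █ █ █ █ █ █
    · · · · · · · · · · · ·
    · · · · · · · · · · · ·
T1:
  2·area = 128
  edge (20, 8)→(8, 16): d=(-12,8) right/bottom  bias=-1
  edge (8, 16)→(4, 8): d=(-4,-8) top-left  bias=+0
  edge (4, 8)→(20, 8): d=(16,0) top-left  bias=+0
    (2,4)@(5, 9): e=[108,4,16] → █
    (3,4)@(7, 9): e=[92,20,16] → █
    (4,4)@(9, 9): e=[76,36,16] → █
    (5,4)@(11, 9): e=[60,52,16] → █
    (6,4)@(13, 9): e=[44,68,16] → █
    (7,4)@(15, 9): e=[28,84,16] → █
    (8,4)@(17, 9): e=[12,100,16] → █
    (9,4)@(19, 9): e=[-4,116,16] → ·
    (2,5)@(5, 11): e=[84,-4,48] → ·
    (3,5)@(7, 11): e=[68,12,48] → █
    (8,5)@(17, 11): e=[-12,92,48] → ·
    (3,6)@(7, 13): e=[44,4,80] → █
  covered (16 px):
    · · · · · · · · · · · ·
    · · · · · · · · · · · ·
    · · · · · · · · · · · ·
    · · · · · · · · · · · ·
    · · █ █ █ █ █ █ █ · · ·
    · · · █ █ █ █ █ · · · ·
    · · · █ █ █ · · · · · ·
    · · · · █ · · · · · · ·
    · · · · · · · · · · · ·
    · · · · · · · · · · · ·
T2:
  2·area = 72  (B↔C swapped to make it positive)
  edge (24, 8)→(18, 14): d=(-6,6) right/bottom  bias=-1
  edge (18, 14)→(8, 12): d=(-10,-2) top-left  bias=+0
  edge (8, 12)→(24, 8): d=(16,-4) top-left  bias=+0
    (10,4)@(21, 9): e=[12,56,4] → █
    (11,4)@(23, 9): e=[0,60,12] → ·  [on edge]
    (1,5)@(3, 11): e=[108,0,-36] → ·  [on edge]
    (6,5)@(13, 11): e=[48,20,4] → █
    (7,5)@(15, 11): e=[36,24,12] → █
    (8,5)@(17, 11): e=[24,28,20] → █
    (9,5)@(19, 11): e=[12,32,28] → █
    (10,5)@(21, 11): e=[0,36,36] → ·  [on edge]
    (6,6)@(13, 13): e=[36,0,36] → █  [on edge]
    (9,6)@(19, 13): e=[0,12,60] → ·  [on edge]
    (6,7)@(13, 15): e=[24,-20,68] → ·
    (7,7)@(15, 15): e=[12,-16,76] → ·
    (8,7)@(17, 15): e=[0,-12,84] → ·  [on edge]
    (11,7)@(23, 15): e=[-36,0,108] → ·  [on edge]
    (7,8)@(15, 17): e=[0,-36,108] → ·  [on edge]
    (6,9)@(13, 19): e=[0,-60,132] → ·  [on edge]
  covered (8 px):
    · · · · · · · · · · · ·
    · · · · · · · · · · · ·
    · · · · · · · · · · · ·
    · · · · · · · · · · · ·
    · · · · · · · · · · █ ·
    · · · · · · █ █ █ █ · ·
    · · · · · · █ █ █ · · ·
    · · · · · · · · · · · ·
    · · · · · · · · · · · ·
    · · · · · · · · · · · ·

Final: "outside"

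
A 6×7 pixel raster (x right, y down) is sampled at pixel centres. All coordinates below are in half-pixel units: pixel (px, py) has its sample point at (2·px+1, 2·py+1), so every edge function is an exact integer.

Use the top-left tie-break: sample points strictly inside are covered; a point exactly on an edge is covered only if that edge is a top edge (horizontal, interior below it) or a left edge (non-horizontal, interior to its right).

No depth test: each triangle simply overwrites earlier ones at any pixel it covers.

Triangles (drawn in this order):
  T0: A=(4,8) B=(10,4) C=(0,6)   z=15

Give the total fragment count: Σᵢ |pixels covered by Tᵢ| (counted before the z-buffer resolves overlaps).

T0:
  2·area = 28  (B↔C swapped to make it positive)
  edge (4, 8)→(0, 6): d=(-4,-2) top-left  bias=+0
  edge (0, 6)→(10, 4): d=(10,-2) top-left  bias=+0
  edge (10, 4)→(4, 8): d=(-6,4) right/bottom  bias=-1
    (2,2)@(5, 5): e=[14,0,14] → X  [on edge]
    (3,2)@(7, 5): e=[18,4,6] → X
    (4,2)@(9, 5): e=[22,8,-2] → .
    (1,3)@(3, 7): e=[2,16,10] → X
    (3,3)@(7, 7): e=[10,24,-6] → .
    (1,4)@(3, 9): e=[-6,36,-2] → .
    (2,4)@(5, 9): e=[-2,40,-10] → .
  covered (4 px):
    . . . . . .
    . . . . . .
    . . X X . .
    . X X . . .
    . . . . . .
    . . . . . .
    . . . . . .

Final: 4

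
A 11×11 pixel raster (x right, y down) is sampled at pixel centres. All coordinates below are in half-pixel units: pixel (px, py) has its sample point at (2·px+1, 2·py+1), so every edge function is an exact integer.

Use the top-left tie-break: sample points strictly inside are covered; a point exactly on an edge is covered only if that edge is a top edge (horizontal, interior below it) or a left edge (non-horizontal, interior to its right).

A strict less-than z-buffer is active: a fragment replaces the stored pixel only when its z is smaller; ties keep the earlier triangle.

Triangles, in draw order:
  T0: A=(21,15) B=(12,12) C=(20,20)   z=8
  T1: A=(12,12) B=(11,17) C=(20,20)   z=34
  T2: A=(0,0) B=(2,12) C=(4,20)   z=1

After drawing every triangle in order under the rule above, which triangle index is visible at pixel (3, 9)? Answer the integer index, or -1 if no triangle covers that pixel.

T0:
  2·area = 48  (B↔C swapped to make it positive)
  edge (21, 15)→(20, 20): d=(-1,5) right/bottom  bias=-1
  edge (20, 20)→(12, 12): d=(-8,-8) top-left  bias=+0
  edge (12, 12)→(21, 15): d=(9,3) right/bottom  bias=-1
    (0,0)@(1, 1): e=[114,0,-66] → ·  [on edge]
    (1,1)@(3, 3): e=[102,0,-54] → ·  [on edge]
    (2,2)@(5, 5): e=[90,0,-42] → ·  [on edge]
    (3,3)@(7, 7): e=[78,0,-30] → ·  [on edge]
    (1,4)@(3, 9): e=[96,-48,0] → ·  [on edge]
    (4,4)@(9, 9): e=[66,0,-18] → ·  [on edge]
    (4,5)@(9, 11): e=[64,-16,0] → ·  [on edge]
    (5,5)@(11, 11): e=[54,0,-6] → ·  [on edge]
    (6,6)@(13, 13): e=[42,0,6] → █  [on edge]
    (7,6)@(15, 13): e=[32,16,0] → ·  [on edge]
    (6,7)@(13, 15): e=[40,-16,24] → ·
    (7,7)@(15, 15): e=[30,0,18] → █  [on edge]
    (10,7)@(21, 15): e=[0,48,0] → ·  [on edge]
    (8,8)@(17, 17): e=[18,0,30] → █  [on edge]
    (9,9)@(19, 19): e=[6,0,42] → █  [on edge]
    (10,10)@(21, 21): e=[-6,0,54] → ·  [on edge]
  covered (7 px):
    · · · · · · · · · · ·
    · · · · · · · · · · ·
    · · · · · · · · · · ·
    · · · · · · · · · · ·
    · · · · · · · · · · ·
    · · · · · · · · · · ·
    · · · · · · █ · · · ·
    · · · · · · · █ █ █ ·
    · · · · · · · · █ █ ·
    · · · · · · · · · █ ·
    · · · · · · · · · · ·
T1:
  2·area = 48  (B↔C swapped to make it positive)
  edge (12, 12)→(20, 20): d=(8,8) right/bottom  bias=-1
  edge (20, 20)→(11, 17): d=(-9,-3) top-left  bias=+0
  edge (11, 17)→(12, 12): d=(1,-5) top-left  bias=+0
    (0,0)@(1, 1): e=[0,114,-66] → ·  [on edge]
    (1,1)@(3, 3): e=[0,102,-54] → ·  [on edge]
    (2,2)@(5, 5): e=[0,90,-42] → ·  [on edge]
    (3,3)@(7, 7): e=[0,78,-30] → ·  [on edge]
    (6,3)@(13, 7): e=[-48,96,0] → ·  [on edge]
    (4,4)@(9, 9): e=[0,66,-18] → ·  [on edge]
    (5,5)@(11, 11): e=[0,54,-6] → ·  [on edge]
    (6,6)@(13, 13): e=[0,42,6] → ·  [on edge]
    (2,7)@(5, 15): e=[80,0,-32] → ·  [on edge]
    (6,7)@(13, 15): e=[16,24,8] → █
    (7,7)@(15, 15): e=[0,30,18] → ·  [on edge]
    (5,8)@(11, 17): e=[48,0,0] → █  [on edge]
    (8,8)@(17, 17): e=[0,18,30] → ·  [on edge]
    (8,9)@(17, 19): e=[16,0,32] → █  [on edge]
    (9,9)@(19, 19): e=[0,6,42] → ·  [on edge]
    (10,10)@(21, 21): e=[0,-6,54] → ·  [on edge]
  covered (5 px):
    · · · · · · · · · · ·
    · · · · · · · · · · ·
    · · · · · · · · · · ·
    · · · · · · · · · · ·
    · · · · · · · · · · ·
    · · · · · · · · · · ·
    · · · · · · · · · · ·
    · · · · · · █ · · · ·
    · · · · · █ █ █ · · ·
    · · · · · · · · █ · ·
    · · · · · · · · · · ·
T2:
  2·area = 8  (B↔C swapped to make it positive)
  edge (0, 0)→(4, 20): d=(4,20) right/bottom  bias=-1
  edge (4, 20)→(2, 12): d=(-2,-8) top-left  bias=+0
  edge (2, 12)→(0, 0): d=(-2,-12) top-left  bias=+0
    (0,2)@(1, 5): e=[0,6,2] → ·  [on edge]
    (1,7)@(3, 15): e=[0,2,6] → ·  [on edge]
  covered (0 px):
    · · · · · · · · · · ·
    · · · · · · · · · · ·
    · · · · · · · · · · ·
    · · · · · · · · · · ·
    · · · · · · · · · · ·
    · · · · · · · · · · ·
    · · · · · · · · · · ·
    · · · · · · · · · · ·
    · · · · · · · · · · ·
    · · · · · · · · · · ·
    · · · · · · · · · · ·

Z-buffer (winner per pixel, '.' = empty):
  . . . . . . . . . . .
  . . . . . . . . . . .
  . . . . . . . . . . .
  . . . . . . . . . . .
  . . . . . . . . . . .
  . . . . . . . . . . .
  . . . . . . 0 . . . .
  . . . . . . 1 0 0 0 .
  . . . . . 1 1 1 0 0 .
  . . . . . . . . 1 0 .
  . . . . . . . . . . .

Answer: -1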